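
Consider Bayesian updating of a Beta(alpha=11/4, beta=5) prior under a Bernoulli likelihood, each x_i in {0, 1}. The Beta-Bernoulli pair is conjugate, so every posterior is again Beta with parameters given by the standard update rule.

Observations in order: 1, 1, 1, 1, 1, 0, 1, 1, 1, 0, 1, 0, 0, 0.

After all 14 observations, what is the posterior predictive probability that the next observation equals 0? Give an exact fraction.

40/87

obs 1: x=1 → posterior Beta(15/4, 5)
obs 2: x=1 → posterior Beta(19/4, 5)
obs 3: x=1 → posterior Beta(23/4, 5)
obs 4: x=1 → posterior Beta(27/4, 5)
obs 5: x=1 → posterior Beta(31/4, 5)
obs 6: x=0 → posterior Beta(31/4, 6)
obs 7: x=1 → posterior Beta(35/4, 6)
obs 8: x=1 → posterior Beta(39/4, 6)
obs 9: x=1 → posterior Beta(43/4, 6)
obs 10: x=0 → posterior Beta(43/4, 7)
obs 11: x=1 → posterior Beta(47/4, 7)
obs 12: x=0 → posterior Beta(47/4, 8)
obs 13: x=0 → posterior Beta(47/4, 9)
obs 14: x=0 → posterior Beta(47/4, 10)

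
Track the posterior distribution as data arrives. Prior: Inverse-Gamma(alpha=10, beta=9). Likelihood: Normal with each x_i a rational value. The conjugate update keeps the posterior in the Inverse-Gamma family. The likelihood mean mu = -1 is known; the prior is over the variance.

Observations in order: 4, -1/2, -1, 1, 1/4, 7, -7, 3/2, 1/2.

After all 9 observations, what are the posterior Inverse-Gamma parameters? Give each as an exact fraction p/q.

obs 1: x=4 → posterior Inverse-Gamma(21/2, 43/2)
obs 2: x=-1/2 → posterior Inverse-Gamma(11, 173/8)
obs 3: x=-1 → posterior Inverse-Gamma(23/2, 173/8)
obs 4: x=1 → posterior Inverse-Gamma(12, 189/8)
obs 5: x=1/4 → posterior Inverse-Gamma(25/2, 781/32)
obs 6: x=7 → posterior Inverse-Gamma(13, 1805/32)
obs 7: x=-7 → posterior Inverse-Gamma(27/2, 2381/32)
obs 8: x=3/2 → posterior Inverse-Gamma(14, 2481/32)
obs 9: x=1/2 → posterior Inverse-Gamma(29/2, 2517/32)

alpha=29/2, beta=2517/32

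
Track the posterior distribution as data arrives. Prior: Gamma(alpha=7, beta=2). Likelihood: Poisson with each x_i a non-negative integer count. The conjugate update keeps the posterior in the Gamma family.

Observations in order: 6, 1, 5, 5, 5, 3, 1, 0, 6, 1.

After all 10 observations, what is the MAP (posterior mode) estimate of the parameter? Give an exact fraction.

13/4

obs 1: x=6 → posterior Gamma(13, 3)
obs 2: x=1 → posterior Gamma(14, 4)
obs 3: x=5 → posterior Gamma(19, 5)
obs 4: x=5 → posterior Gamma(24, 6)
obs 5: x=5 → posterior Gamma(29, 7)
obs 6: x=3 → posterior Gamma(32, 8)
obs 7: x=1 → posterior Gamma(33, 9)
obs 8: x=0 → posterior Gamma(33, 10)
obs 9: x=6 → posterior Gamma(39, 11)
obs 10: x=1 → posterior Gamma(40, 12)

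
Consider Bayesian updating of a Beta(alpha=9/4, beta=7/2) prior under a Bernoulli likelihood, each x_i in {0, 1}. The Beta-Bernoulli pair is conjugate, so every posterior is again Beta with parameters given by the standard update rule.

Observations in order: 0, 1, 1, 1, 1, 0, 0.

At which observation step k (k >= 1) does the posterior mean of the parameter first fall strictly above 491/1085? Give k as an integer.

k = 3

obs 1: x=0 → posterior Beta(9/4, 9/2)
obs 2: x=1 → posterior Beta(13/4, 9/2)
obs 3: x=1 → posterior Beta(17/4, 9/2)
obs 4: x=1 → posterior Beta(21/4, 9/2)
obs 5: x=1 → posterior Beta(25/4, 9/2)
obs 6: x=0 → posterior Beta(25/4, 11/2)
obs 7: x=0 → posterior Beta(25/4, 13/2)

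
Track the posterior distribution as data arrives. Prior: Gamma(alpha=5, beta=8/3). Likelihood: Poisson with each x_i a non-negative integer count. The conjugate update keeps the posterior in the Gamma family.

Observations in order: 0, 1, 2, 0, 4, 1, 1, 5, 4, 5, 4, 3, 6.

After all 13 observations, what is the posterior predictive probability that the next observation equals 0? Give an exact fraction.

obs 1: x=0 → posterior Gamma(5, 11/3)
obs 2: x=1 → posterior Gamma(6, 14/3)
obs 3: x=2 → posterior Gamma(8, 17/3)
obs 4: x=0 → posterior Gamma(8, 20/3)
obs 5: x=4 → posterior Gamma(12, 23/3)
obs 6: x=1 → posterior Gamma(13, 26/3)
obs 7: x=1 → posterior Gamma(14, 29/3)
obs 8: x=5 → posterior Gamma(19, 32/3)
obs 9: x=4 → posterior Gamma(23, 35/3)
obs 10: x=5 → posterior Gamma(28, 38/3)
obs 11: x=4 → posterior Gamma(32, 41/3)
obs 12: x=3 → posterior Gamma(35, 44/3)
obs 13: x=6 → posterior Gamma(41, 47/3)

359759420802312522637857046018598071824300681556985521245664840905647/4547473508864641189575195312500000000000000000000000000000000000000000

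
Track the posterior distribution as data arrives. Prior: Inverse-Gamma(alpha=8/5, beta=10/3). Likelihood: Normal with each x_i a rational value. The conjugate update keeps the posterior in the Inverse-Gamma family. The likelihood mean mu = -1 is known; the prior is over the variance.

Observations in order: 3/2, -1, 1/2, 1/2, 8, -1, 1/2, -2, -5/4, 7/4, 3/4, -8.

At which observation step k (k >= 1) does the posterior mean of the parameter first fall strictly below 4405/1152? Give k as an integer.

obs 1: x=3/2 → posterior Inverse-Gamma(21/10, 155/24)
obs 2: x=-1 → posterior Inverse-Gamma(13/5, 155/24)
obs 3: x=1/2 → posterior Inverse-Gamma(31/10, 91/12)
obs 4: x=1/2 → posterior Inverse-Gamma(18/5, 209/24)
obs 5: x=8 → posterior Inverse-Gamma(41/10, 1181/24)
obs 6: x=-1 → posterior Inverse-Gamma(23/5, 1181/24)
obs 7: x=1/2 → posterior Inverse-Gamma(51/10, 151/3)
obs 8: x=-2 → posterior Inverse-Gamma(28/5, 305/6)
obs 9: x=-5/4 → posterior Inverse-Gamma(61/10, 4883/96)
obs 10: x=7/4 → posterior Inverse-Gamma(33/5, 2623/48)
obs 11: x=3/4 → posterior Inverse-Gamma(71/10, 5393/96)
obs 12: x=-8 → posterior Inverse-Gamma(38/5, 7745/96)

k = 3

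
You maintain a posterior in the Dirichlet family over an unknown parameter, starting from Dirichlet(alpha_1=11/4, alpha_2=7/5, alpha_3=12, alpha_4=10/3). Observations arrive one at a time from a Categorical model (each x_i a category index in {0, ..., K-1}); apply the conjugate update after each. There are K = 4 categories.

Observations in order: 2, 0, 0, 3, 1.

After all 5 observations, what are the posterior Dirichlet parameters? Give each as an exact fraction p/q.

alpha_1=19/4, alpha_2=12/5, alpha_3=13, alpha_4=13/3

obs 1: x=2 → posterior Dirichlet(11/4, 7/5, 13, 10/3)
obs 2: x=0 → posterior Dirichlet(15/4, 7/5, 13, 10/3)
obs 3: x=0 → posterior Dirichlet(19/4, 7/5, 13, 10/3)
obs 4: x=3 → posterior Dirichlet(19/4, 7/5, 13, 13/3)
obs 5: x=1 → posterior Dirichlet(19/4, 12/5, 13, 13/3)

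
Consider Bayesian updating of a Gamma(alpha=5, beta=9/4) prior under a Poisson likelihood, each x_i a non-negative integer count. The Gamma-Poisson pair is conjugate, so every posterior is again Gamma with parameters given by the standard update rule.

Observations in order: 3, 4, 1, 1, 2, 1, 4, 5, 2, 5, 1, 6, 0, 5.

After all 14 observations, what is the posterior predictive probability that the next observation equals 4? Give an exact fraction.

917210183327951658462106029595895554660679453273823455674573779106140136718750000000000/6132465316933971692217353636221642660617312057557795253880365367074970966573890111331947

obs 1: x=3 → posterior Gamma(8, 13/4)
obs 2: x=4 → posterior Gamma(12, 17/4)
obs 3: x=1 → posterior Gamma(13, 21/4)
obs 4: x=1 → posterior Gamma(14, 25/4)
obs 5: x=2 → posterior Gamma(16, 29/4)
obs 6: x=1 → posterior Gamma(17, 33/4)
obs 7: x=4 → posterior Gamma(21, 37/4)
obs 8: x=5 → posterior Gamma(26, 41/4)
obs 9: x=2 → posterior Gamma(28, 45/4)
obs 10: x=5 → posterior Gamma(33, 49/4)
obs 11: x=1 → posterior Gamma(34, 53/4)
obs 12: x=6 → posterior Gamma(40, 57/4)
obs 13: x=0 → posterior Gamma(40, 61/4)
obs 14: x=5 → posterior Gamma(45, 65/4)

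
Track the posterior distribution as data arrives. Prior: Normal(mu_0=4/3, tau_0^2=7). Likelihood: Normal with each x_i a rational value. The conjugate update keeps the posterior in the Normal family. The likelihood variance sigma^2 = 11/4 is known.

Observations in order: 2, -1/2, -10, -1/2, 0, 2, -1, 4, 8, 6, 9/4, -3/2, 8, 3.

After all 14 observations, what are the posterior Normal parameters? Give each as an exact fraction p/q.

obs 1: x=2 → posterior Normal(212/117, 77/39)
obs 2: x=-1/2 → posterior Normal(170/201, 77/67)
obs 3: x=-10 → posterior Normal(-134/57, 77/95)
obs 4: x=-1/2 → posterior Normal(-712/369, 77/123)
obs 5: x=0 → posterior Normal(-712/453, 77/151)
obs 6: x=2 → posterior Normal(-544/537, 77/179)
obs 7: x=-1 → posterior Normal(-628/621, 77/207)
obs 8: x=4 → posterior Normal(-292/705, 77/235)
obs 9: x=8 → posterior Normal(380/789, 77/263)
obs 10: x=6 → posterior Normal(884/873, 77/291)
obs 11: x=9/4 → posterior Normal(37/33, 7/29)
obs 12: x=-3/2 → posterior Normal(947/1041, 77/347)
obs 13: x=8 → posterior Normal(1619/1125, 77/375)
obs 14: x=3 → posterior Normal(1871/1209, 77/403)

mu_0=1871/1209, tau_0^2=77/403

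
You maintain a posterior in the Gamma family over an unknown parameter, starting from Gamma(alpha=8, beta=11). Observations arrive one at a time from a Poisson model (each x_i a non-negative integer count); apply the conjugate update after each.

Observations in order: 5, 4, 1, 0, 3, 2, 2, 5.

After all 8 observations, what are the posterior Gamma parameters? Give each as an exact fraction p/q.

alpha=30, beta=19

obs 1: x=5 → posterior Gamma(13, 12)
obs 2: x=4 → posterior Gamma(17, 13)
obs 3: x=1 → posterior Gamma(18, 14)
obs 4: x=0 → posterior Gamma(18, 15)
obs 5: x=3 → posterior Gamma(21, 16)
obs 6: x=2 → posterior Gamma(23, 17)
obs 7: x=2 → posterior Gamma(25, 18)
obs 8: x=5 → posterior Gamma(30, 19)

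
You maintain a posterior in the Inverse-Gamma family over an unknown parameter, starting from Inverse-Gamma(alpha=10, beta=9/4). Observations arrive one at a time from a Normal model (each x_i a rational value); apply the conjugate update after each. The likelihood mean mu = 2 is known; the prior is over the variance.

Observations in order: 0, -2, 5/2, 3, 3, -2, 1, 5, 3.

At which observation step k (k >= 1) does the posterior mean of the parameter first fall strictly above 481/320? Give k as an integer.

k = 6

obs 1: x=0 → posterior Inverse-Gamma(21/2, 17/4)
obs 2: x=-2 → posterior Inverse-Gamma(11, 49/4)
obs 3: x=5/2 → posterior Inverse-Gamma(23/2, 99/8)
obs 4: x=3 → posterior Inverse-Gamma(12, 103/8)
obs 5: x=3 → posterior Inverse-Gamma(25/2, 107/8)
obs 6: x=-2 → posterior Inverse-Gamma(13, 171/8)
obs 7: x=1 → posterior Inverse-Gamma(27/2, 175/8)
obs 8: x=5 → posterior Inverse-Gamma(14, 211/8)
obs 9: x=3 → posterior Inverse-Gamma(29/2, 215/8)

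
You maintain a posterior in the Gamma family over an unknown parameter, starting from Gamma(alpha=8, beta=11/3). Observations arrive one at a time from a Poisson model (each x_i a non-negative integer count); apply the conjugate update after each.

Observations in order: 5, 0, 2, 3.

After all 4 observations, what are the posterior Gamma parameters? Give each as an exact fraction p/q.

obs 1: x=5 → posterior Gamma(13, 14/3)
obs 2: x=0 → posterior Gamma(13, 17/3)
obs 3: x=2 → posterior Gamma(15, 20/3)
obs 4: x=3 → posterior Gamma(18, 23/3)

alpha=18, beta=23/3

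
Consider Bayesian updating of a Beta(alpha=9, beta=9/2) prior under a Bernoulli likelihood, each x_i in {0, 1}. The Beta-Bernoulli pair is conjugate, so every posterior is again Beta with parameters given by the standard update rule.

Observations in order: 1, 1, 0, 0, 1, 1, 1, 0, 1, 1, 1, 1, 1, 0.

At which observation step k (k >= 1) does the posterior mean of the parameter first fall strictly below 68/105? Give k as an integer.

k = 4

obs 1: x=1 → posterior Beta(10, 9/2)
obs 2: x=1 → posterior Beta(11, 9/2)
obs 3: x=0 → posterior Beta(11, 11/2)
obs 4: x=0 → posterior Beta(11, 13/2)
obs 5: x=1 → posterior Beta(12, 13/2)
obs 6: x=1 → posterior Beta(13, 13/2)
obs 7: x=1 → posterior Beta(14, 13/2)
obs 8: x=0 → posterior Beta(14, 15/2)
obs 9: x=1 → posterior Beta(15, 15/2)
obs 10: x=1 → posterior Beta(16, 15/2)
obs 11: x=1 → posterior Beta(17, 15/2)
obs 12: x=1 → posterior Beta(18, 15/2)
obs 13: x=1 → posterior Beta(19, 15/2)
obs 14: x=0 → posterior Beta(19, 17/2)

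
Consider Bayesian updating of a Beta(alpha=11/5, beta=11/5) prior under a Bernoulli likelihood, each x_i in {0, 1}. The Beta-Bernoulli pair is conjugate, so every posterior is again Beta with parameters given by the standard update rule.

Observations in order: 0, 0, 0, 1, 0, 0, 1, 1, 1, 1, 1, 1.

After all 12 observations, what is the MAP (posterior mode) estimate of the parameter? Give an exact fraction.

41/72

obs 1: x=0 → posterior Beta(11/5, 16/5)
obs 2: x=0 → posterior Beta(11/5, 21/5)
obs 3: x=0 → posterior Beta(11/5, 26/5)
obs 4: x=1 → posterior Beta(16/5, 26/5)
obs 5: x=0 → posterior Beta(16/5, 31/5)
obs 6: x=0 → posterior Beta(16/5, 36/5)
obs 7: x=1 → posterior Beta(21/5, 36/5)
obs 8: x=1 → posterior Beta(26/5, 36/5)
obs 9: x=1 → posterior Beta(31/5, 36/5)
obs 10: x=1 → posterior Beta(36/5, 36/5)
obs 11: x=1 → posterior Beta(41/5, 36/5)
obs 12: x=1 → posterior Beta(46/5, 36/5)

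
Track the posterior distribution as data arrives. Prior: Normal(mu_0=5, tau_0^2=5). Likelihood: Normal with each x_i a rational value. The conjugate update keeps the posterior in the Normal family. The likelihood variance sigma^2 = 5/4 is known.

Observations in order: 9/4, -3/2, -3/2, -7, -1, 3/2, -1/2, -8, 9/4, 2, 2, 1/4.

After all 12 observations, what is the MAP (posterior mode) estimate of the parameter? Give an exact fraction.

-32/49

obs 1: x=9/4 → posterior Normal(14/5, 1)
obs 2: x=-3/2 → posterior Normal(8/9, 5/9)
obs 3: x=-3/2 → posterior Normal(2/13, 5/13)
obs 4: x=-7 → posterior Normal(-26/17, 5/17)
obs 5: x=-1 → posterior Normal(-10/7, 5/21)
obs 6: x=3/2 → posterior Normal(-24/25, 1/5)
obs 7: x=-1/2 → posterior Normal(-26/29, 5/29)
obs 8: x=-8 → posterior Normal(-58/33, 5/33)
obs 9: x=9/4 → posterior Normal(-49/37, 5/37)
obs 10: x=2 → posterior Normal(-1, 5/41)
obs 11: x=2 → posterior Normal(-11/15, 1/9)
obs 12: x=1/4 → posterior Normal(-32/49, 5/49)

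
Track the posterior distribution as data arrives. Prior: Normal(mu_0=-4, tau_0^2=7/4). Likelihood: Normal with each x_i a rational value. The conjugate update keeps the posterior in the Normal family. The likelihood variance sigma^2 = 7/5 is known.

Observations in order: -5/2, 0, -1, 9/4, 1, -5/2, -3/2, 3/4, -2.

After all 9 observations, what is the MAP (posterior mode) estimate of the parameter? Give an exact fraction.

obs 1: x=-5/2 → posterior Normal(-19/6, 7/9)
obs 2: x=0 → posterior Normal(-57/28, 1/2)
obs 3: x=-1 → posterior Normal(-67/38, 7/19)
obs 4: x=9/4 → posterior Normal(-89/96, 7/24)
obs 5: x=1 → posterior Normal(-69/116, 7/29)
obs 6: x=-5/2 → posterior Normal(-7/8, 7/34)
obs 7: x=-3/2 → posterior Normal(-149/156, 7/39)
obs 8: x=3/4 → posterior Normal(-67/88, 7/44)
obs 9: x=-2 → posterior Normal(-87/98, 1/7)

-87/98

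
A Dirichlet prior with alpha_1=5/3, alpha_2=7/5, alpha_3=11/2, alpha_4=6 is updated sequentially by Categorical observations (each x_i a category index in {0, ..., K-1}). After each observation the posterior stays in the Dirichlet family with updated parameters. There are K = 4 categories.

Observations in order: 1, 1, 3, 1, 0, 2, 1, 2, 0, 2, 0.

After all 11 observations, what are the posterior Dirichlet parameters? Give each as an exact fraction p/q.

obs 1: x=1 → posterior Dirichlet(5/3, 12/5, 11/2, 6)
obs 2: x=1 → posterior Dirichlet(5/3, 17/5, 11/2, 6)
obs 3: x=3 → posterior Dirichlet(5/3, 17/5, 11/2, 7)
obs 4: x=1 → posterior Dirichlet(5/3, 22/5, 11/2, 7)
obs 5: x=0 → posterior Dirichlet(8/3, 22/5, 11/2, 7)
obs 6: x=2 → posterior Dirichlet(8/3, 22/5, 13/2, 7)
obs 7: x=1 → posterior Dirichlet(8/3, 27/5, 13/2, 7)
obs 8: x=2 → posterior Dirichlet(8/3, 27/5, 15/2, 7)
obs 9: x=0 → posterior Dirichlet(11/3, 27/5, 15/2, 7)
obs 10: x=2 → posterior Dirichlet(11/3, 27/5, 17/2, 7)
obs 11: x=0 → posterior Dirichlet(14/3, 27/5, 17/2, 7)

alpha_1=14/3, alpha_2=27/5, alpha_3=17/2, alpha_4=7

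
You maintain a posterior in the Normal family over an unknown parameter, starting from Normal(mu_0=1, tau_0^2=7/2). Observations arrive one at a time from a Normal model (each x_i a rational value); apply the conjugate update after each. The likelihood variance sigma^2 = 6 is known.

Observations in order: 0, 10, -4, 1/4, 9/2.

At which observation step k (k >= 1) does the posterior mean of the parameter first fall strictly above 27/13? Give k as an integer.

k = 2

obs 1: x=0 → posterior Normal(12/19, 42/19)
obs 2: x=10 → posterior Normal(41/13, 21/13)
obs 3: x=-4 → posterior Normal(18/11, 14/11)
obs 4: x=1/4 → posterior Normal(223/160, 21/20)
obs 5: x=9/2 → posterior Normal(349/188, 42/47)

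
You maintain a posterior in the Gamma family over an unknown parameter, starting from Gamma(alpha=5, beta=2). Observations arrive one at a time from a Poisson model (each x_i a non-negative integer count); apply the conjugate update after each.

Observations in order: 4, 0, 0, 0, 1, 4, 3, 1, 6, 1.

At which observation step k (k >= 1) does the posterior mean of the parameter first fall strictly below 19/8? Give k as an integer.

obs 1: x=4 → posterior Gamma(9, 3)
obs 2: x=0 → posterior Gamma(9, 4)
obs 3: x=0 → posterior Gamma(9, 5)
obs 4: x=0 → posterior Gamma(9, 6)
obs 5: x=1 → posterior Gamma(10, 7)
obs 6: x=4 → posterior Gamma(14, 8)
obs 7: x=3 → posterior Gamma(17, 9)
obs 8: x=1 → posterior Gamma(18, 10)
obs 9: x=6 → posterior Gamma(24, 11)
obs 10: x=1 → posterior Gamma(25, 12)

k = 2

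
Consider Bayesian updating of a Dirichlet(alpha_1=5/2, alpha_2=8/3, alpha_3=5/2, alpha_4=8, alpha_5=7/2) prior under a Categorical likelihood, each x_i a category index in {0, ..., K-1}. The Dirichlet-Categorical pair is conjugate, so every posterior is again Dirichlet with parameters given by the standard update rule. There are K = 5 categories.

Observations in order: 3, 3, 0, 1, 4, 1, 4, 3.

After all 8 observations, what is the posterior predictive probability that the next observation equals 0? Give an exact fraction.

21/163

obs 1: x=3 → posterior Dirichlet(5/2, 8/3, 5/2, 9, 7/2)
obs 2: x=3 → posterior Dirichlet(5/2, 8/3, 5/2, 10, 7/2)
obs 3: x=0 → posterior Dirichlet(7/2, 8/3, 5/2, 10, 7/2)
obs 4: x=1 → posterior Dirichlet(7/2, 11/3, 5/2, 10, 7/2)
obs 5: x=4 → posterior Dirichlet(7/2, 11/3, 5/2, 10, 9/2)
obs 6: x=1 → posterior Dirichlet(7/2, 14/3, 5/2, 10, 9/2)
obs 7: x=4 → posterior Dirichlet(7/2, 14/3, 5/2, 10, 11/2)
obs 8: x=3 → posterior Dirichlet(7/2, 14/3, 5/2, 11, 11/2)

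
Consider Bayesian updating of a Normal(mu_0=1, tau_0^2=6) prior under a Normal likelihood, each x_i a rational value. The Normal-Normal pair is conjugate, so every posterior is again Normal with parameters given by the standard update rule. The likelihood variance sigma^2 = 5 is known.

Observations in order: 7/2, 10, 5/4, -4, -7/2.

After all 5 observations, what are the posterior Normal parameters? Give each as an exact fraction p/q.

mu_0=97/70, tau_0^2=6/7

obs 1: x=7/2 → posterior Normal(26/11, 30/11)
obs 2: x=10 → posterior Normal(86/17, 30/17)
obs 3: x=5/4 → posterior Normal(187/46, 30/23)
obs 4: x=-4 → posterior Normal(139/58, 30/29)
obs 5: x=-7/2 → posterior Normal(97/70, 6/7)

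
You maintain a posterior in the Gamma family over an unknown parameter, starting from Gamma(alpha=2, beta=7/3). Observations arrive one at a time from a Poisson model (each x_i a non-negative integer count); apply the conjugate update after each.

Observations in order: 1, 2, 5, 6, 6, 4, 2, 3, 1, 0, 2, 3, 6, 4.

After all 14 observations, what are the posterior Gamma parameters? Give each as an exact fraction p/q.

alpha=47, beta=49/3

obs 1: x=1 → posterior Gamma(3, 10/3)
obs 2: x=2 → posterior Gamma(5, 13/3)
obs 3: x=5 → posterior Gamma(10, 16/3)
obs 4: x=6 → posterior Gamma(16, 19/3)
obs 5: x=6 → posterior Gamma(22, 22/3)
obs 6: x=4 → posterior Gamma(26, 25/3)
obs 7: x=2 → posterior Gamma(28, 28/3)
obs 8: x=3 → posterior Gamma(31, 31/3)
obs 9: x=1 → posterior Gamma(32, 34/3)
obs 10: x=0 → posterior Gamma(32, 37/3)
obs 11: x=2 → posterior Gamma(34, 40/3)
obs 12: x=3 → posterior Gamma(37, 43/3)
obs 13: x=6 → posterior Gamma(43, 46/3)
obs 14: x=4 → posterior Gamma(47, 49/3)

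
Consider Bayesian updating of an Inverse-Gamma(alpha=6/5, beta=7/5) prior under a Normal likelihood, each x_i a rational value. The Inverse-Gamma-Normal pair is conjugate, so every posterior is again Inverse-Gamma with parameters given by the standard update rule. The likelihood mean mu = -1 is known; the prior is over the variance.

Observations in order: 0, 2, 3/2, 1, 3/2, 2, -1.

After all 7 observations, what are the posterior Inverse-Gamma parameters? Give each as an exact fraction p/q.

alpha=47/10, beta=383/20

obs 1: x=0 → posterior Inverse-Gamma(17/10, 19/10)
obs 2: x=2 → posterior Inverse-Gamma(11/5, 32/5)
obs 3: x=3/2 → posterior Inverse-Gamma(27/10, 381/40)
obs 4: x=1 → posterior Inverse-Gamma(16/5, 461/40)
obs 5: x=3/2 → posterior Inverse-Gamma(37/10, 293/20)
obs 6: x=2 → posterior Inverse-Gamma(21/5, 383/20)
obs 7: x=-1 → posterior Inverse-Gamma(47/10, 383/20)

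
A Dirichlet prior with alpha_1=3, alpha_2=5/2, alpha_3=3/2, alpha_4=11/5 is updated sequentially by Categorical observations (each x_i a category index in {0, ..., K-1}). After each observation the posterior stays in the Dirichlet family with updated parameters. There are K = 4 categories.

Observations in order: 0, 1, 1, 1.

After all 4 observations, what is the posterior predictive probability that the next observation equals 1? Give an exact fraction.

obs 1: x=0 → posterior Dirichlet(4, 5/2, 3/2, 11/5)
obs 2: x=1 → posterior Dirichlet(4, 7/2, 3/2, 11/5)
obs 3: x=1 → posterior Dirichlet(4, 9/2, 3/2, 11/5)
obs 4: x=1 → posterior Dirichlet(4, 11/2, 3/2, 11/5)

5/12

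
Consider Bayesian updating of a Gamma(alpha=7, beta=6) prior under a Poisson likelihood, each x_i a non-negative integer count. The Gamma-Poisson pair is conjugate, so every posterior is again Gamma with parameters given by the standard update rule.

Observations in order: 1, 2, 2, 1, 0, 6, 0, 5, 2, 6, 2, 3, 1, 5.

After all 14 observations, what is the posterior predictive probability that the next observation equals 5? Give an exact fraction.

obs 1: x=1 → posterior Gamma(8, 7)
obs 2: x=2 → posterior Gamma(10, 8)
obs 3: x=2 → posterior Gamma(12, 9)
obs 4: x=1 → posterior Gamma(13, 10)
obs 5: x=0 → posterior Gamma(13, 11)
obs 6: x=6 → posterior Gamma(19, 12)
obs 7: x=0 → posterior Gamma(19, 13)
obs 8: x=5 → posterior Gamma(24, 14)
obs 9: x=2 → posterior Gamma(26, 15)
obs 10: x=6 → posterior Gamma(32, 16)
obs 11: x=2 → posterior Gamma(34, 17)
obs 12: x=3 → posterior Gamma(37, 18)
obs 13: x=1 → posterior Gamma(38, 19)
obs 14: x=5 → posterior Gamma(43, 20)

44975567114642391040000000000000000000000000000000000000000000/975899043878094502181750926414685311076409087612386488657473387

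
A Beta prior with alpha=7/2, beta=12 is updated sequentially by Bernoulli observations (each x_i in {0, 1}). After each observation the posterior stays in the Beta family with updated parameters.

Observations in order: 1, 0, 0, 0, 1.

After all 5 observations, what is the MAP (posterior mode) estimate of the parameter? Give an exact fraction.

9/37

obs 1: x=1 → posterior Beta(9/2, 12)
obs 2: x=0 → posterior Beta(9/2, 13)
obs 3: x=0 → posterior Beta(9/2, 14)
obs 4: x=0 → posterior Beta(9/2, 15)
obs 5: x=1 → posterior Beta(11/2, 15)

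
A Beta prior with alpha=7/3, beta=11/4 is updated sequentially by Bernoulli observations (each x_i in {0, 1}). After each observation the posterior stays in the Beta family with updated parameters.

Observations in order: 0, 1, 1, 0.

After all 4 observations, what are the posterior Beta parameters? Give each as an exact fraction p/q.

obs 1: x=0 → posterior Beta(7/3, 15/4)
obs 2: x=1 → posterior Beta(10/3, 15/4)
obs 3: x=1 → posterior Beta(13/3, 15/4)
obs 4: x=0 → posterior Beta(13/3, 19/4)

alpha=13/3, beta=19/4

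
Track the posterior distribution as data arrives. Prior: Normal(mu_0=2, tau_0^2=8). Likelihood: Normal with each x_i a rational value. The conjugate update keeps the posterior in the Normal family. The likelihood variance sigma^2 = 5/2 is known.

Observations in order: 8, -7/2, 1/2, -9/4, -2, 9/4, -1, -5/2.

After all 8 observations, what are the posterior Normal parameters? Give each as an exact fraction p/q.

mu_0=2/133, tau_0^2=40/133

obs 1: x=8 → posterior Normal(46/7, 40/21)
obs 2: x=-7/2 → posterior Normal(82/37, 40/37)
obs 3: x=1/2 → posterior Normal(90/53, 40/53)
obs 4: x=-9/4 → posterior Normal(18/23, 40/69)
obs 5: x=-2 → posterior Normal(22/85, 8/17)
obs 6: x=9/4 → posterior Normal(58/101, 40/101)
obs 7: x=-1 → posterior Normal(14/39, 40/117)
obs 8: x=-5/2 → posterior Normal(2/133, 40/133)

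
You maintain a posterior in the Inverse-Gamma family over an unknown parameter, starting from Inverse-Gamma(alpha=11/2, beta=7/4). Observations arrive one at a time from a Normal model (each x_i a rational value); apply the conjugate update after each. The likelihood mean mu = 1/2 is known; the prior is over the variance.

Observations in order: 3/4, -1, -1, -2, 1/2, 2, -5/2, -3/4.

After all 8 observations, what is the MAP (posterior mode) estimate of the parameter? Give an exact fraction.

31/24

obs 1: x=3/4 → posterior Inverse-Gamma(6, 57/32)
obs 2: x=-1 → posterior Inverse-Gamma(13/2, 93/32)
obs 3: x=-1 → posterior Inverse-Gamma(7, 129/32)
obs 4: x=-2 → posterior Inverse-Gamma(15/2, 229/32)
obs 5: x=1/2 → posterior Inverse-Gamma(8, 229/32)
obs 6: x=2 → posterior Inverse-Gamma(17/2, 265/32)
obs 7: x=-5/2 → posterior Inverse-Gamma(9, 409/32)
obs 8: x=-3/4 → posterior Inverse-Gamma(19/2, 217/16)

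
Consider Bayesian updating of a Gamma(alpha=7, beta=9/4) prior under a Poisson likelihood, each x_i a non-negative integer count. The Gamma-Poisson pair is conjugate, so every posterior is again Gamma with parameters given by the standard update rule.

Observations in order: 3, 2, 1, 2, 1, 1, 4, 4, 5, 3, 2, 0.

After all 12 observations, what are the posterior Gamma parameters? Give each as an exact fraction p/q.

obs 1: x=3 → posterior Gamma(10, 13/4)
obs 2: x=2 → posterior Gamma(12, 17/4)
obs 3: x=1 → posterior Gamma(13, 21/4)
obs 4: x=2 → posterior Gamma(15, 25/4)
obs 5: x=1 → posterior Gamma(16, 29/4)
obs 6: x=1 → posterior Gamma(17, 33/4)
obs 7: x=4 → posterior Gamma(21, 37/4)
obs 8: x=4 → posterior Gamma(25, 41/4)
obs 9: x=5 → posterior Gamma(30, 45/4)
obs 10: x=3 → posterior Gamma(33, 49/4)
obs 11: x=2 → posterior Gamma(35, 53/4)
obs 12: x=0 → posterior Gamma(35, 57/4)

alpha=35, beta=57/4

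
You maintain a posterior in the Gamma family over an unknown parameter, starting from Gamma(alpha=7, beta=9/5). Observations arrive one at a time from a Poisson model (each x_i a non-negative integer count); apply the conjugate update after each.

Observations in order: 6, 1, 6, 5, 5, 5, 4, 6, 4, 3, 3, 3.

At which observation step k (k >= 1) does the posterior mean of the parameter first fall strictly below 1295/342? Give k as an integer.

k = 2

obs 1: x=6 → posterior Gamma(13, 14/5)
obs 2: x=1 → posterior Gamma(14, 19/5)
obs 3: x=6 → posterior Gamma(20, 24/5)
obs 4: x=5 → posterior Gamma(25, 29/5)
obs 5: x=5 → posterior Gamma(30, 34/5)
obs 6: x=5 → posterior Gamma(35, 39/5)
obs 7: x=4 → posterior Gamma(39, 44/5)
obs 8: x=6 → posterior Gamma(45, 49/5)
obs 9: x=4 → posterior Gamma(49, 54/5)
obs 10: x=3 → posterior Gamma(52, 59/5)
obs 11: x=3 → posterior Gamma(55, 64/5)
obs 12: x=3 → posterior Gamma(58, 69/5)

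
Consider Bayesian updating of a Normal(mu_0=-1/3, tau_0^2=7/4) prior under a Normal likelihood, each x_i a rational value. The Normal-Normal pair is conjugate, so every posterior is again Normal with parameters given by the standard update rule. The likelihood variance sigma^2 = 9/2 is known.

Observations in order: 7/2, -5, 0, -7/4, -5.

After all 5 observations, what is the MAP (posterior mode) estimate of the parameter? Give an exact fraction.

-255/212

obs 1: x=7/2 → posterior Normal(37/50, 63/50)
obs 2: x=-5 → posterior Normal(-33/64, 63/64)
obs 3: x=0 → posterior Normal(-11/26, 21/26)
obs 4: x=-7/4 → posterior Normal(-5/8, 63/92)
obs 5: x=-5 → posterior Normal(-255/212, 63/106)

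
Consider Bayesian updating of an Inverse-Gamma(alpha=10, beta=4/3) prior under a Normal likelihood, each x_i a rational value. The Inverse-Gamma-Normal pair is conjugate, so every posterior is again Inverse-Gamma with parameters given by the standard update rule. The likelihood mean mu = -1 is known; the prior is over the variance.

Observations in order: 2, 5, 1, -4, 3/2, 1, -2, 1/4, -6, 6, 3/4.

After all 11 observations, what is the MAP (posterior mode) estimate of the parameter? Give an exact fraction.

obs 1: x=2 → posterior Inverse-Gamma(21/2, 35/6)
obs 2: x=5 → posterior Inverse-Gamma(11, 143/6)
obs 3: x=1 → posterior Inverse-Gamma(23/2, 155/6)
obs 4: x=-4 → posterior Inverse-Gamma(12, 91/3)
obs 5: x=3/2 → posterior Inverse-Gamma(25/2, 803/24)
obs 6: x=1 → posterior Inverse-Gamma(13, 851/24)
obs 7: x=-2 → posterior Inverse-Gamma(27/2, 863/24)
obs 8: x=1/4 → posterior Inverse-Gamma(14, 3527/96)
obs 9: x=-6 → posterior Inverse-Gamma(29/2, 4727/96)
obs 10: x=6 → posterior Inverse-Gamma(15, 7079/96)
obs 11: x=3/4 → posterior Inverse-Gamma(31/2, 3613/48)

3613/792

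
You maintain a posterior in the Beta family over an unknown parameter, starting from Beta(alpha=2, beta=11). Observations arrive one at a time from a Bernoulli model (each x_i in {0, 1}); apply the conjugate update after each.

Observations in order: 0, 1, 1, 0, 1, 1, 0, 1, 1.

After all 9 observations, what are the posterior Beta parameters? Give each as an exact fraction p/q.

alpha=8, beta=14

obs 1: x=0 → posterior Beta(2, 12)
obs 2: x=1 → posterior Beta(3, 12)
obs 3: x=1 → posterior Beta(4, 12)
obs 4: x=0 → posterior Beta(4, 13)
obs 5: x=1 → posterior Beta(5, 13)
obs 6: x=1 → posterior Beta(6, 13)
obs 7: x=0 → posterior Beta(6, 14)
obs 8: x=1 → posterior Beta(7, 14)
obs 9: x=1 → posterior Beta(8, 14)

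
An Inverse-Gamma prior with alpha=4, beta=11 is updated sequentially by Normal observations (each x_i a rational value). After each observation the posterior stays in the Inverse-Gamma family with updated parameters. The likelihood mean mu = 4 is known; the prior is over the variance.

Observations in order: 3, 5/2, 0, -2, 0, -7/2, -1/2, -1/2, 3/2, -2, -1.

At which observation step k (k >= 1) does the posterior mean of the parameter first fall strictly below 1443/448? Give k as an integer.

obs 1: x=3 → posterior Inverse-Gamma(9/2, 23/2)
obs 2: x=5/2 → posterior Inverse-Gamma(5, 101/8)
obs 3: x=0 → posterior Inverse-Gamma(11/2, 165/8)
obs 4: x=-2 → posterior Inverse-Gamma(6, 309/8)
obs 5: x=0 → posterior Inverse-Gamma(13/2, 373/8)
obs 6: x=-7/2 → posterior Inverse-Gamma(7, 299/4)
obs 7: x=-1/2 → posterior Inverse-Gamma(15/2, 679/8)
obs 8: x=-1/2 → posterior Inverse-Gamma(8, 95)
obs 9: x=3/2 → posterior Inverse-Gamma(17/2, 785/8)
obs 10: x=-2 → posterior Inverse-Gamma(9, 929/8)
obs 11: x=-1 → posterior Inverse-Gamma(19/2, 1029/8)

k = 2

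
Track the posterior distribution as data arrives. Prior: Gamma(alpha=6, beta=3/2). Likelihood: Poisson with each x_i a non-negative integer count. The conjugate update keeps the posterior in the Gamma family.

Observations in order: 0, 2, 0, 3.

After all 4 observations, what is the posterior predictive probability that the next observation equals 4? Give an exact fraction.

351503978192752/3937376385699289

obs 1: x=0 → posterior Gamma(6, 5/2)
obs 2: x=2 → posterior Gamma(8, 7/2)
obs 3: x=0 → posterior Gamma(8, 9/2)
obs 4: x=3 → posterior Gamma(11, 11/2)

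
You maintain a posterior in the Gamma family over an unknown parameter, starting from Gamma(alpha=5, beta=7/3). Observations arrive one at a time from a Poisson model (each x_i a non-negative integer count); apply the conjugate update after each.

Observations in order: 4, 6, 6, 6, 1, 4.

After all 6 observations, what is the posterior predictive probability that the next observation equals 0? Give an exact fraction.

542101086242752217003726400434970855712890625/20373094654699866379529502857300075150433058816

obs 1: x=4 → posterior Gamma(9, 10/3)
obs 2: x=6 → posterior Gamma(15, 13/3)
obs 3: x=6 → posterior Gamma(21, 16/3)
obs 4: x=6 → posterior Gamma(27, 19/3)
obs 5: x=1 → posterior Gamma(28, 22/3)
obs 6: x=4 → posterior Gamma(32, 25/3)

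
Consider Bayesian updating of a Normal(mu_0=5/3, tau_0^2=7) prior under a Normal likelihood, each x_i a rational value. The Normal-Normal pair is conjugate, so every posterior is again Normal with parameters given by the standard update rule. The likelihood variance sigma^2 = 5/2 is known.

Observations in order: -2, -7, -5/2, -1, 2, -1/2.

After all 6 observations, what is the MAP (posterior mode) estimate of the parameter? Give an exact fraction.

-437/267

obs 1: x=-2 → posterior Normal(-59/57, 35/19)
obs 2: x=-7 → posterior Normal(-353/99, 35/33)
obs 3: x=-5/2 → posterior Normal(-458/141, 35/47)
obs 4: x=-1 → posterior Normal(-500/183, 35/61)
obs 5: x=2 → posterior Normal(-416/225, 7/15)
obs 6: x=-1/2 → posterior Normal(-437/267, 35/89)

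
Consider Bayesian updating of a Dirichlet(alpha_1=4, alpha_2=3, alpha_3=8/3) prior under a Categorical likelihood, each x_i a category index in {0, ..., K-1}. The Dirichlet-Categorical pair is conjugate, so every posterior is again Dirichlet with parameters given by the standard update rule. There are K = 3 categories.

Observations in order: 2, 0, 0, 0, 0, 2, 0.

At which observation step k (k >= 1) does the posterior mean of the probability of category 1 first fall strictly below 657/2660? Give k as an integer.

k = 3

obs 1: x=2 → posterior Dirichlet(4, 3, 11/3)
obs 2: x=0 → posterior Dirichlet(5, 3, 11/3)
obs 3: x=0 → posterior Dirichlet(6, 3, 11/3)
obs 4: x=0 → posterior Dirichlet(7, 3, 11/3)
obs 5: x=0 → posterior Dirichlet(8, 3, 11/3)
obs 6: x=2 → posterior Dirichlet(8, 3, 14/3)
obs 7: x=0 → posterior Dirichlet(9, 3, 14/3)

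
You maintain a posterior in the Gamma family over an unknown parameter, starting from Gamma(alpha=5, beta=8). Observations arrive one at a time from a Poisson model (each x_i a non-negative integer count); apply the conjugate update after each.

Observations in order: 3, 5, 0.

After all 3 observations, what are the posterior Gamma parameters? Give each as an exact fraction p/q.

obs 1: x=3 → posterior Gamma(8, 9)
obs 2: x=5 → posterior Gamma(13, 10)
obs 3: x=0 → posterior Gamma(13, 11)

alpha=13, beta=11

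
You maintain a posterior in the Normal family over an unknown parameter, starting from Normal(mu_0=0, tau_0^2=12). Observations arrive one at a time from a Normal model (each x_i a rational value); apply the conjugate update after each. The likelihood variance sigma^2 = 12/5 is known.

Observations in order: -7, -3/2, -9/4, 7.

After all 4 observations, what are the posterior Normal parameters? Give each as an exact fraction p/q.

obs 1: x=-7 → posterior Normal(-35/6, 2)
obs 2: x=-3/2 → posterior Normal(-85/22, 12/11)
obs 3: x=-9/4 → posterior Normal(-215/64, 3/4)
obs 4: x=7 → posterior Normal(-25/28, 4/7)

mu_0=-25/28, tau_0^2=4/7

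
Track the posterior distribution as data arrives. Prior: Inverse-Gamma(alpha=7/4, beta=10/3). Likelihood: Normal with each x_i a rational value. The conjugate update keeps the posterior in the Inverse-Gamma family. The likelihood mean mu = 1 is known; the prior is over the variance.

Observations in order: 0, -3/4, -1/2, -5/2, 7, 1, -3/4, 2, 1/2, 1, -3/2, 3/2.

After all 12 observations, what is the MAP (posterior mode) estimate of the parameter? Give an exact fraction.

247/60

obs 1: x=0 → posterior Inverse-Gamma(9/4, 23/6)
obs 2: x=-3/4 → posterior Inverse-Gamma(11/4, 515/96)
obs 3: x=-1/2 → posterior Inverse-Gamma(13/4, 623/96)
obs 4: x=-5/2 → posterior Inverse-Gamma(15/4, 1211/96)
obs 5: x=7 → posterior Inverse-Gamma(17/4, 2939/96)
obs 6: x=1 → posterior Inverse-Gamma(19/4, 2939/96)
obs 7: x=-3/4 → posterior Inverse-Gamma(21/4, 1543/48)
obs 8: x=2 → posterior Inverse-Gamma(23/4, 1567/48)
obs 9: x=1/2 → posterior Inverse-Gamma(25/4, 1573/48)
obs 10: x=1 → posterior Inverse-Gamma(27/4, 1573/48)
obs 11: x=-3/2 → posterior Inverse-Gamma(29/4, 1723/48)
obs 12: x=3/2 → posterior Inverse-Gamma(31/4, 1729/48)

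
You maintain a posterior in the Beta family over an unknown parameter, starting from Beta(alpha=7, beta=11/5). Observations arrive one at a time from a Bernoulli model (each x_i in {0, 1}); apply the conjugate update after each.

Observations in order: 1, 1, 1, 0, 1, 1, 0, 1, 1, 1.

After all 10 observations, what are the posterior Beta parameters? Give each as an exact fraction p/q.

obs 1: x=1 → posterior Beta(8, 11/5)
obs 2: x=1 → posterior Beta(9, 11/5)
obs 3: x=1 → posterior Beta(10, 11/5)
obs 4: x=0 → posterior Beta(10, 16/5)
obs 5: x=1 → posterior Beta(11, 16/5)
obs 6: x=1 → posterior Beta(12, 16/5)
obs 7: x=0 → posterior Beta(12, 21/5)
obs 8: x=1 → posterior Beta(13, 21/5)
obs 9: x=1 → posterior Beta(14, 21/5)
obs 10: x=1 → posterior Beta(15, 21/5)

alpha=15, beta=21/5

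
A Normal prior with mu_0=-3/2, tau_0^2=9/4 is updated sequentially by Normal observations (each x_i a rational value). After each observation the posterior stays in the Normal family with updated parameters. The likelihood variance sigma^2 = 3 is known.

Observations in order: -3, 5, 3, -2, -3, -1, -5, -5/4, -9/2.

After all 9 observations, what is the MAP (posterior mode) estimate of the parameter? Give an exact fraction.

obs 1: x=-3 → posterior Normal(-15/7, 9/7)
obs 2: x=5 → posterior Normal(0, 9/10)
obs 3: x=3 → posterior Normal(9/13, 9/13)
obs 4: x=-2 → posterior Normal(3/16, 9/16)
obs 5: x=-3 → posterior Normal(-6/19, 9/19)
obs 6: x=-1 → posterior Normal(-9/22, 9/22)
obs 7: x=-5 → posterior Normal(-24/25, 9/25)
obs 8: x=-5/4 → posterior Normal(-111/112, 9/28)
obs 9: x=-9/2 → posterior Normal(-165/124, 9/31)

-165/124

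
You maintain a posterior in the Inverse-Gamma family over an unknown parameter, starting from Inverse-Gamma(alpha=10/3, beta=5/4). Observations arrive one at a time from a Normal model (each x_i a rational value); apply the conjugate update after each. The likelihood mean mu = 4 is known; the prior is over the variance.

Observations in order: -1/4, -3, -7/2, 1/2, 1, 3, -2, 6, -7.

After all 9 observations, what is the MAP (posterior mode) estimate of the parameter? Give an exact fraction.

14835/848

obs 1: x=-1/4 → posterior Inverse-Gamma(23/6, 329/32)
obs 2: x=-3 → posterior Inverse-Gamma(13/3, 1113/32)
obs 3: x=-7/2 → posterior Inverse-Gamma(29/6, 2013/32)
obs 4: x=1/2 → posterior Inverse-Gamma(16/3, 2209/32)
obs 5: x=1 → posterior Inverse-Gamma(35/6, 2353/32)
obs 6: x=3 → posterior Inverse-Gamma(19/3, 2369/32)
obs 7: x=-2 → posterior Inverse-Gamma(41/6, 2945/32)
obs 8: x=6 → posterior Inverse-Gamma(22/3, 3009/32)
obs 9: x=-7 → posterior Inverse-Gamma(47/6, 4945/32)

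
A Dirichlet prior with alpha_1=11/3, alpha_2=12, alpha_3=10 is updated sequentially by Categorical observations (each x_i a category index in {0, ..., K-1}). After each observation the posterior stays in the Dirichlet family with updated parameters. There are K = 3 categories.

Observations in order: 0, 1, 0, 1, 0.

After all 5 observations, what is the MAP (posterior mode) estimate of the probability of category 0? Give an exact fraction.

17/83

obs 1: x=0 → posterior Dirichlet(14/3, 12, 10)
obs 2: x=1 → posterior Dirichlet(14/3, 13, 10)
obs 3: x=0 → posterior Dirichlet(17/3, 13, 10)
obs 4: x=1 → posterior Dirichlet(17/3, 14, 10)
obs 5: x=0 → posterior Dirichlet(20/3, 14, 10)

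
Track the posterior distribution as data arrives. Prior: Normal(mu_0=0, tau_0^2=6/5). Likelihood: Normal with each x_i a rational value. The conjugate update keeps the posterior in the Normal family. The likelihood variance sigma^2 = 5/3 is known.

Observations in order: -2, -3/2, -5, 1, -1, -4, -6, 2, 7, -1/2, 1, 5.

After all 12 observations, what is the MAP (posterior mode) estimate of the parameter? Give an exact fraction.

obs 1: x=-2 → posterior Normal(-36/43, 30/43)
obs 2: x=-3/2 → posterior Normal(-63/61, 30/61)
obs 3: x=-5 → posterior Normal(-153/79, 30/79)
obs 4: x=1 → posterior Normal(-135/97, 30/97)
obs 5: x=-1 → posterior Normal(-153/115, 6/23)
obs 6: x=-4 → posterior Normal(-225/133, 30/133)
obs 7: x=-6 → posterior Normal(-333/151, 30/151)
obs 8: x=2 → posterior Normal(-297/169, 30/169)
obs 9: x=7 → posterior Normal(-171/187, 30/187)
obs 10: x=-1/2 → posterior Normal(-36/41, 6/41)
obs 11: x=1 → posterior Normal(-162/223, 30/223)
obs 12: x=5 → posterior Normal(-72/241, 30/241)

-72/241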